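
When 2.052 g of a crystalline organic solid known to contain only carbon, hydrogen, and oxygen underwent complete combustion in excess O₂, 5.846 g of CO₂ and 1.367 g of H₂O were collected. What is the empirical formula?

mol C = 5.846 g CO₂ ÷ 44.009 g/mol = 0.13284 mol
mol H = 2 × 1.367 g H₂O ÷ 18.015 g/mol = 0.15176 mol
mass O = 2.052 − (1.5955 + 0.15298) = 0.30352 g → mol O = 0.30352 ÷ 15.999 = 0.018971 mol
Divide by the smallest (0.018971 mol): C 7.002, H 8.000, O 1.000

C7H8O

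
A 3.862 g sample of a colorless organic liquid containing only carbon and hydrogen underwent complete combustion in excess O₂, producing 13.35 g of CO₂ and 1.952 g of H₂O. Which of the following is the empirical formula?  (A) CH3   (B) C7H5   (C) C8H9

mol C = 13.35 g CO₂ ÷ 44.009 g/mol = 0.30335 mol
mol H = 2 × 1.952 g H₂O ÷ 18.015 g/mol = 0.21671 mol
Divide by the smallest (0.21671 mol): C 1.400, H 1.000
Multiplying each by 5 gives whole numbers: C 7.00, H 5.00

(B) C7H5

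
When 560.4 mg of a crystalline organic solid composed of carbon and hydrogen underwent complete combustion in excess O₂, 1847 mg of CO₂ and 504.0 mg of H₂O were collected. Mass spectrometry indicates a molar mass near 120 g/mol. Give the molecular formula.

mol C = 1.847 g CO₂ ÷ 44.009 g/mol = 0.041969 mol
mol H = 2 × 0.5040 g H₂O ÷ 18.015 g/mol = 0.055953 mol
Divide by the smallest (0.041969 mol): C 1.000, H 1.333
Multiplying each by 3 gives whole numbers: C 3.00, H 4.00
Empirical formula: C3H4
Empirical-formula mass = 40.06 g/mol; 120 ÷ 40.06 ≈ 3, so the molecular formula is C9H12.

C9H12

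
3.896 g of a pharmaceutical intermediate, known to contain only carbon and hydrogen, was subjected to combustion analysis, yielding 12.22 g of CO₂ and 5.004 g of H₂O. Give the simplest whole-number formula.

CH2

mol C = 12.22 g CO₂ ÷ 44.009 g/mol = 0.27767 mol
mol H = 2 × 5.004 g H₂O ÷ 18.015 g/mol = 0.55554 mol
Divide by the smallest (0.27767 mol): C 1.000, H 2.001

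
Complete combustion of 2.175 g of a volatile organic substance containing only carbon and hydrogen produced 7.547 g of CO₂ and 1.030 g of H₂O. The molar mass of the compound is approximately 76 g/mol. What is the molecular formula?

C6H4

mol C = 7.547 g CO₂ ÷ 44.009 g/mol = 0.17149 mol
mol H = 2 × 1.030 g H₂O ÷ 18.015 g/mol = 0.11435 mol
Divide by the smallest (0.11435 mol): C 1.500, H 1.000
Multiplying each by 2 gives whole numbers: C 3.00, H 2.00
Empirical formula: C3H2
Empirical-formula mass = 38.05 g/mol; 76 ÷ 38.05 ≈ 2, so the molecular formula is C6H4.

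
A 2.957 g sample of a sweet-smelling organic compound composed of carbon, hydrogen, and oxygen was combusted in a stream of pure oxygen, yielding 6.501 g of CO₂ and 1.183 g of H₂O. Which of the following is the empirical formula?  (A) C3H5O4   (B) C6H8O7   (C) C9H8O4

mol C = 6.501 g CO₂ ÷ 44.009 g/mol = 0.14772 mol
mol H = 2 × 1.183 g H₂O ÷ 18.015 g/mol = 0.13133 mol
mass O = 2.957 − (1.7743 + 0.13239) = 1.0504 g → mol O = 1.0504 ÷ 15.999 = 0.065651 mol
Divide by the smallest (0.065651 mol): C 2.250, H 2.000, O 1.000
Multiplying each by 4 gives whole numbers: C 9.00, H 8.00, O 4.00

(C) C9H8O4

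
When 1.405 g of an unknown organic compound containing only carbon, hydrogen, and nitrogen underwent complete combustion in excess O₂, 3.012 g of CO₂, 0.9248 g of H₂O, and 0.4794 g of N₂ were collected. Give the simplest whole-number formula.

C2H3N

mol C = 3.012 g CO₂ ÷ 44.009 g/mol = 0.068441 mol
mol H = 2 × 0.9248 g H₂O ÷ 18.015 g/mol = 0.10267 mol
mol N = 2 × 0.4794 g N₂ ÷ 28.014 g/mol = 0.034226 mol
Divide by the smallest (0.034226 mol): C 2.000, H 3.000, N 1.000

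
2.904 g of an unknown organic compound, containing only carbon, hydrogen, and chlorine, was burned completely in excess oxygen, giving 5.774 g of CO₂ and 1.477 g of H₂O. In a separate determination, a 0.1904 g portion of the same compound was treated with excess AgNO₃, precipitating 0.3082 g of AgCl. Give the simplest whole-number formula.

mol C = 5.774 g CO₂ ÷ 44.009 g/mol = 0.13120 mol
mol H = 2 × 1.477 g H₂O ÷ 18.015 g/mol = 0.16397 mol
From the AgCl data: mol Cl per gram of compound = (0.3082 ÷ 143.318) ÷ 0.1904 = 0.011294 mol/g, so in the 2.904 g combustion sample mol Cl = 0.032799 mol
Divide by the smallest (0.032799 mol): C 4.000, H 4.999, Cl 1.000

C4H5Cl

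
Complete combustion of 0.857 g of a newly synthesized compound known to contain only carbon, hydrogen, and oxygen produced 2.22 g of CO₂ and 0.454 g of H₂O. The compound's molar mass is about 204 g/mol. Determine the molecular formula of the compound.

mol C = 2.22 g CO₂ ÷ 44.009 g/mol = 0.05044 mol
mol H = 2 × 0.454 g H₂O ÷ 18.015 g/mol = 0.05040 mol
mass O = 0.857 − (0.6059 + 0.05081) = 0.2003 g → mol O = 0.2003 ÷ 15.999 = 0.01252 mol
Divide by the smallest (0.01252 mol): C 4.029, H 4.026, O 1.000
Empirical formula: C4H4O
Empirical-formula mass = 68.08 g/mol; 204 ÷ 68.08 ≈ 3, so the molecular formula is C12H12O3.

C12H12O3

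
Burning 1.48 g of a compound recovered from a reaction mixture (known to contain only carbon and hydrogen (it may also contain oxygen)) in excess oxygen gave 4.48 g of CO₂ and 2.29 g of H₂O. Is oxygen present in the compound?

mol C = 4.48 g CO₂ ÷ 44.009 g/mol = 0.1018 mol
mol H = 2 × 2.29 g H₂O ÷ 18.015 g/mol = 0.2542 mol
C and H together account for 1.479 g — essentially the entire 1.48 g sample — so the compound contains no oxygen.

no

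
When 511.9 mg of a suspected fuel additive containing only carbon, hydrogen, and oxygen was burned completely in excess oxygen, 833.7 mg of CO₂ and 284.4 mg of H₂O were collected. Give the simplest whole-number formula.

C6H10O5

mol C = 0.8337 g CO₂ ÷ 44.009 g/mol = 0.018944 mol
mol H = 2 × 0.2844 g H₂O ÷ 18.015 g/mol = 0.031574 mol
mass O = 0.5119 − (0.22753 + 0.031826) = 0.25254 g → mol O = 0.25254 ÷ 15.999 = 0.015785 mol
Divide by the smallest (0.015785 mol): C 1.200, H 2.000, O 1.000
Multiplying each by 5 gives whole numbers: C 6.00, H 10.00, O 5.00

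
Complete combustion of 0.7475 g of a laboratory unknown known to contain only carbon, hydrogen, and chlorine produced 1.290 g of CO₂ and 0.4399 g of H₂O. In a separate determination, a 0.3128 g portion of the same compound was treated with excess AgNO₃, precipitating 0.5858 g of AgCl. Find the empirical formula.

mol C = 1.290 g CO₂ ÷ 44.009 g/mol = 0.029312 mol
mol H = 2 × 0.4399 g H₂O ÷ 18.015 g/mol = 0.048837 mol
From the AgCl data: mol Cl per gram of compound = (0.5858 ÷ 143.318) ÷ 0.3128 = 0.013067 mol/g, so in the 0.7475 g combustion sample mol Cl = 0.0097677 mol
Divide by the smallest (0.0097677 mol): C 3.001, H 5.000, Cl 1.000

C3H5Cl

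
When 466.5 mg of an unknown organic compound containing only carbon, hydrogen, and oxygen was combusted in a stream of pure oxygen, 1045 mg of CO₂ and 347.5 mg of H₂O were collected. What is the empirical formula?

mol C = 1.045 g CO₂ ÷ 44.009 g/mol = 0.023745 mol
mol H = 2 × 0.3475 g H₂O ÷ 18.015 g/mol = 0.038579 mol
mass O = 0.4665 − (0.28520 + 0.038888) = 0.14241 g → mol O = 0.14241 ÷ 15.999 = 0.0089011 mol
Divide by the smallest (0.0089011 mol): C 2.668, H 4.334, O 1.000
Multiplying each by 3 gives whole numbers: C 8.00, H 13.00, O 3.00

C8H13O3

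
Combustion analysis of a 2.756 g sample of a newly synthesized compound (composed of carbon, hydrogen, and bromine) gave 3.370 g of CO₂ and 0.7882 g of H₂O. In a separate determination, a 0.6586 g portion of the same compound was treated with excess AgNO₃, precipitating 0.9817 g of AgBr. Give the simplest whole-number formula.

mol C = 3.370 g CO₂ ÷ 44.009 g/mol = 0.076575 mol
mol H = 2 × 0.7882 g H₂O ÷ 18.015 g/mol = 0.087505 mol
From the AgBr data: mol Br per gram of compound = (0.9817 ÷ 187.772) ÷ 0.6586 = 0.0079383 mol/g, so in the 2.756 g combustion sample mol Br = 0.021878 mol
Divide by the smallest (0.021878 mol): C 3.500, H 4.000, Br 1.000
Multiplying each by 2 gives whole numbers: C 7.00, H 8.00, Br 2.00

C7H8Br2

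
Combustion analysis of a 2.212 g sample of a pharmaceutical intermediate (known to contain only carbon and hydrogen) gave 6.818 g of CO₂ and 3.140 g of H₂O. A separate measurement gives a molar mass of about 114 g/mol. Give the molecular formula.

mol C = 6.818 g CO₂ ÷ 44.009 g/mol = 0.15492 mol
mol H = 2 × 3.140 g H₂O ÷ 18.015 g/mol = 0.34860 mol
Divide by the smallest (0.15492 mol): C 1.000, H 2.250
Multiplying each by 4 gives whole numbers: C 4.00, H 9.00
Empirical formula: C4H9
Empirical-formula mass = 57.12 g/mol; 114 ÷ 57.12 ≈ 2, so the molecular formula is C8H18.

C8H18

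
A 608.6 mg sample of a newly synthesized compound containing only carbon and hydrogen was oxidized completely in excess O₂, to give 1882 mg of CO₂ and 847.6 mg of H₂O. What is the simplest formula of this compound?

C5H11

mol C = 1.882 g CO₂ ÷ 44.009 g/mol = 0.042764 mol
mol H = 2 × 0.8476 g H₂O ÷ 18.015 g/mol = 0.094099 mol
Divide by the smallest (0.042764 mol): C 1.000, H 2.200
Multiplying each by 5 gives whole numbers: C 5.00, H 11.00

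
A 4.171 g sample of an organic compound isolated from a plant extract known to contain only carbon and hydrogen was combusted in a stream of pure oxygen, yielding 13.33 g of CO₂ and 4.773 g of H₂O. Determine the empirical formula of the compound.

mol C = 13.33 g CO₂ ÷ 44.009 g/mol = 0.30289 mol
mol H = 2 × 4.773 g H₂O ÷ 18.015 g/mol = 0.52989 mol
Divide by the smallest (0.30289 mol): C 1.000, H 1.749
Multiplying each by 4 gives whole numbers: C 4.00, H 7.00

C4H7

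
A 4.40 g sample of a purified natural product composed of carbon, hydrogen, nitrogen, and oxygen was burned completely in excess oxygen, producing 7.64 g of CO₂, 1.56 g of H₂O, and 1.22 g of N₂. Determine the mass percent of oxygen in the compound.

mol C = 7.64 g CO₂ ÷ 44.009 g/mol = 0.1736 mol
mol H = 2 × 1.56 g H₂O ÷ 18.015 g/mol = 0.1732 mol
mol N = 2 × 1.22 g N₂ ÷ 28.014 g/mol = 0.08710 mol
mass O = 4.40 − (2.085 + 0.1746 + 1.220) = 0.9203 g → mol O = 0.9203 ÷ 15.999 = 0.05752 mol
mass % O = 0.9203 g ÷ 4.40 g × 100%

20.9%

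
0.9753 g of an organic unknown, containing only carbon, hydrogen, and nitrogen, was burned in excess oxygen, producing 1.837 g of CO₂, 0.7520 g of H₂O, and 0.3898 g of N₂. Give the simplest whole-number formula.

C3H6N2

mol C = 1.837 g CO₂ ÷ 44.009 g/mol = 0.041741 mol
mol H = 2 × 0.7520 g H₂O ÷ 18.015 g/mol = 0.083486 mol
mol N = 2 × 0.3898 g N₂ ÷ 28.014 g/mol = 0.027829 mol
Divide by the smallest (0.027829 mol): C 1.500, H 3.000, N 1.000
Multiplying each by 2 gives whole numbers: C 3.00, H 6.00, N 2.00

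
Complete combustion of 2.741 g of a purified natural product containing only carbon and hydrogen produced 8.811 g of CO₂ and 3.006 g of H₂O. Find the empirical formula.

C3H5

mol C = 8.811 g CO₂ ÷ 44.009 g/mol = 0.20021 mol
mol H = 2 × 3.006 g H₂O ÷ 18.015 g/mol = 0.33372 mol
Divide by the smallest (0.20021 mol): C 1.000, H 1.667
Multiplying each by 3 gives whole numbers: C 3.00, H 5.00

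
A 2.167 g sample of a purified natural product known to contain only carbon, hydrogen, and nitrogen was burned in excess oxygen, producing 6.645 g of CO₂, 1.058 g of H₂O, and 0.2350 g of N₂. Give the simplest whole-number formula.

mol C = 6.645 g CO₂ ÷ 44.009 g/mol = 0.15099 mol
mol H = 2 × 1.058 g H₂O ÷ 18.015 g/mol = 0.11746 mol
mol N = 2 × 0.2350 g N₂ ÷ 28.014 g/mol = 0.016777 mol
Divide by the smallest (0.016777 mol): C 9.000, H 7.001, N 1.000

C9H7N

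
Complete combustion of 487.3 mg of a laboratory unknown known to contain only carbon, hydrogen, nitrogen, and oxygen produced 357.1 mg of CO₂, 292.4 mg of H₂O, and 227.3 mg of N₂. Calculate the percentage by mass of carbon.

20.00%

mol C = 0.3571 g CO₂ ÷ 44.009 g/mol = 0.0081142 mol
mol H = 2 × 0.2924 g H₂O ÷ 18.015 g/mol = 0.032462 mol
mol N = 2 × 0.2273 g N₂ ÷ 28.014 g/mol = 0.016228 mol
mass O = 0.4873 − (0.097460 + 0.032722 + 0.22730) = 0.12982 g → mol O = 0.12982 ÷ 15.999 = 0.0081141 mol
mass % C = 0.097460 g ÷ 0.4873 g × 100%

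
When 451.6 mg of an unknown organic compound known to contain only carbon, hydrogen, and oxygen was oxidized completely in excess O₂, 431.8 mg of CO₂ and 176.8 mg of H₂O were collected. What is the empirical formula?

mol C = 0.4318 g CO₂ ÷ 44.009 g/mol = 0.0098116 mol
mol H = 2 × 0.1768 g H₂O ÷ 18.015 g/mol = 0.019628 mol
mass O = 0.4516 − (0.11785 + 0.019785) = 0.31397 g → mol O = 0.31397 ÷ 15.999 = 0.019624 mol
Divide by the smallest (0.0098116 mol): C 1.000, H 2.000, O 2.000

CH2O2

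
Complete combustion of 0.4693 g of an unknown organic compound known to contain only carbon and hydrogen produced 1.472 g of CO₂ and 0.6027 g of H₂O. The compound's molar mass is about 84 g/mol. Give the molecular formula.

C6H12

mol C = 1.472 g CO₂ ÷ 44.009 g/mol = 0.033448 mol
mol H = 2 × 0.6027 g H₂O ÷ 18.015 g/mol = 0.066911 mol
Divide by the smallest (0.033448 mol): C 1.000, H 2.000
Empirical formula: CH2
Empirical-formula mass = 14.03 g/mol; 84 ÷ 14.03 ≈ 6, so the molecular formula is C6H12.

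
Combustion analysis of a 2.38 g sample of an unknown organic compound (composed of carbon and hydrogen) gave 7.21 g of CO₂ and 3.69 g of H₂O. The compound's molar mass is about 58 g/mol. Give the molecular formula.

mol C = 7.21 g CO₂ ÷ 44.009 g/mol = 0.1638 mol
mol H = 2 × 3.69 g H₂O ÷ 18.015 g/mol = 0.4097 mol
Divide by the smallest (0.1638 mol): C 1.000, H 2.501
Multiplying each by 2 gives whole numbers: C 2.00, H 5.00
Empirical formula: C2H5
Empirical-formula mass = 29.06 g/mol; 58 ÷ 29.06 ≈ 2, so the molecular formula is C4H10.

C4H10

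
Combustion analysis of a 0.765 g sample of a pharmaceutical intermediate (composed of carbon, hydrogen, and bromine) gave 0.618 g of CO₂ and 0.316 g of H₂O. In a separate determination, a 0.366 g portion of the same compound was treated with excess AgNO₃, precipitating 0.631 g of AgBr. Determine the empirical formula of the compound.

C2H5Br

mol C = 0.618 g CO₂ ÷ 44.009 g/mol = 0.01404 mol
mol H = 2 × 0.316 g H₂O ÷ 18.015 g/mol = 0.03508 mol
From the AgBr data: mol Br per gram of compound = (0.631 ÷ 187.772) ÷ 0.366 = 0.009182 mol/g, so in the 0.765 g combustion sample mol Br = 0.007024 mol
Divide by the smallest (0.007024 mol): C 1.999, H 4.995, Br 1.000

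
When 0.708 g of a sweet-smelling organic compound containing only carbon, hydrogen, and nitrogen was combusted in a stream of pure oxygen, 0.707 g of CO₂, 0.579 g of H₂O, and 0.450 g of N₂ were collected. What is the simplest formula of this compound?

mol C = 0.707 g CO₂ ÷ 44.009 g/mol = 0.01606 mol
mol H = 2 × 0.579 g H₂O ÷ 18.015 g/mol = 0.06428 mol
mol N = 2 × 0.450 g N₂ ÷ 28.014 g/mol = 0.03213 mol
Divide by the smallest (0.01606 mol): C 1.000, H 4.001, N 2.000

CH4N2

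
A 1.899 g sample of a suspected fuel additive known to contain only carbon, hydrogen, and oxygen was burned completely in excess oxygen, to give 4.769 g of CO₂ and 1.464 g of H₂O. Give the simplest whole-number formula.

mol C = 4.769 g CO₂ ÷ 44.009 g/mol = 0.10836 mol
mol H = 2 × 1.464 g H₂O ÷ 18.015 g/mol = 0.16253 mol
mass O = 1.899 − (1.3016 + 0.16383) = 0.43361 g → mol O = 0.43361 ÷ 15.999 = 0.027102 mol
Divide by the smallest (0.027102 mol): C 3.998, H 5.997, O 1.000

C4H6O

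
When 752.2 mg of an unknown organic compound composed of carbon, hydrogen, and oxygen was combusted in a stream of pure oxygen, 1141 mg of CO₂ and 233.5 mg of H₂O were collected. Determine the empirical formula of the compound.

mol C = 1.141 g CO₂ ÷ 44.009 g/mol = 0.025927 mol
mol H = 2 × 0.2335 g H₂O ÷ 18.015 g/mol = 0.025923 mol
mass O = 0.7522 − (0.31140 + 0.026130) = 0.41467 g → mol O = 0.41467 ÷ 15.999 = 0.025918 mol
Divide by the smallest (0.025918 mol): C 1.000, H 1.000, O 1.000

CHO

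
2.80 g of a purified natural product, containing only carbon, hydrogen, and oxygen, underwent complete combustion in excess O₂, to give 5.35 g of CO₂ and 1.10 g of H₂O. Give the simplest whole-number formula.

C8H8O5

mol C = 5.35 g CO₂ ÷ 44.009 g/mol = 0.1216 mol
mol H = 2 × 1.10 g H₂O ÷ 18.015 g/mol = 0.1221 mol
mass O = 2.80 − (1.460 + 0.1231) = 1.217 g → mol O = 1.217 ÷ 15.999 = 0.07605 mol
Divide by the smallest (0.07605 mol): C 1.598, H 1.606, O 1.000
Multiplying each by 5 gives whole numbers: C 7.99, H 8.03, O 5.00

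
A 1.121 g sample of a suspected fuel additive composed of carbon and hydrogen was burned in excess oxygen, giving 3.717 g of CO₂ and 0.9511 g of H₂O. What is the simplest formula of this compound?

mol C = 3.717 g CO₂ ÷ 44.009 g/mol = 0.084460 mol
mol H = 2 × 0.9511 g H₂O ÷ 18.015 g/mol = 0.10559 mol
Divide by the smallest (0.084460 mol): C 1.000, H 1.250
Multiplying each by 4 gives whole numbers: C 4.00, H 5.00

C4H5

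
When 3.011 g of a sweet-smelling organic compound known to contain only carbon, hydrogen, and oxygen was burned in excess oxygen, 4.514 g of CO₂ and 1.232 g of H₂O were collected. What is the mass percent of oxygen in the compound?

mol C = 4.514 g CO₂ ÷ 44.009 g/mol = 0.10257 mol
mol H = 2 × 1.232 g H₂O ÷ 18.015 g/mol = 0.13677 mol
mass O = 3.011 − (1.2320 + 0.13787) = 1.6412 g → mol O = 1.6412 ÷ 15.999 = 0.10258 mol
mass % O = 1.6412 g ÷ 3.011 g × 100%

54.51%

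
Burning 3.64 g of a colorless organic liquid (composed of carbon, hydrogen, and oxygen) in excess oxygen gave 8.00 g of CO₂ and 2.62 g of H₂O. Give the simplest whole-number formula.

C5H8O2

mol C = 8.00 g CO₂ ÷ 44.009 g/mol = 0.1818 mol
mol H = 2 × 2.62 g H₂O ÷ 18.015 g/mol = 0.2909 mol
mass O = 3.64 − (2.183 + 0.2932) = 1.163 g → mol O = 1.163 ÷ 15.999 = 0.07272 mol
Divide by the smallest (0.07272 mol): C 2.500, H 4.000, O 1.000
Multiplying each by 2 gives whole numbers: C 5.00, H 8.00, O 2.00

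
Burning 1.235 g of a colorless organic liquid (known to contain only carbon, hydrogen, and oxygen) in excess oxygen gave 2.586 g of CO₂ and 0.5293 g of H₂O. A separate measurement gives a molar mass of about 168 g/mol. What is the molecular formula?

C8H8O4

mol C = 2.586 g CO₂ ÷ 44.009 g/mol = 0.058761 mol
mol H = 2 × 0.5293 g H₂O ÷ 18.015 g/mol = 0.058762 mol
mass O = 1.235 − (0.70577 + 0.059232) = 0.46999 g → mol O = 0.46999 ÷ 15.999 = 0.029376 mol
Divide by the smallest (0.029376 mol): C 2.000, H 2.000, O 1.000
Empirical formula: C2H2O
Empirical-formula mass = 42.04 g/mol; 168 ÷ 42.04 ≈ 4, so the molecular formula is C8H8O4.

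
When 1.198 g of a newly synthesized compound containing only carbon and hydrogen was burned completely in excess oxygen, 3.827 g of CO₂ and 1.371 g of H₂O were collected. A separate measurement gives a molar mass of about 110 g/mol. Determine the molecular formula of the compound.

mol C = 3.827 g CO₂ ÷ 44.009 g/mol = 0.086959 mol
mol H = 2 × 1.371 g H₂O ÷ 18.015 g/mol = 0.15221 mol
Divide by the smallest (0.086959 mol): C 1.000, H 1.750
Multiplying each by 4 gives whole numbers: C 4.00, H 7.00
Empirical formula: C4H7
Empirical-formula mass = 55.10 g/mol; 110 ÷ 55.10 ≈ 2, so the molecular formula is C8H14.

C8H14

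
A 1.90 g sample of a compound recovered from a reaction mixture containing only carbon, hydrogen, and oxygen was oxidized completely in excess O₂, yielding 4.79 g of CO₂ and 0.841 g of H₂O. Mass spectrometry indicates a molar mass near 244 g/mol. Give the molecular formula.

mol C = 4.79 g CO₂ ÷ 44.009 g/mol = 0.1088 mol
mol H = 2 × 0.841 g H₂O ÷ 18.015 g/mol = 0.09337 mol
mass O = 1.90 − (1.307 + 0.09411) = 0.4986 g → mol O = 0.4986 ÷ 15.999 = 0.03116 mol
Divide by the smallest (0.03116 mol): C 3.493, H 2.996, O 1.000
Multiplying each by 2 gives whole numbers: C 6.99, H 5.99, O 2.00
Empirical formula: C7H6O2
Empirical-formula mass = 122.12 g/mol; 244 ÷ 122.12 ≈ 2, so the molecular formula is C14H12O4.

C14H12O4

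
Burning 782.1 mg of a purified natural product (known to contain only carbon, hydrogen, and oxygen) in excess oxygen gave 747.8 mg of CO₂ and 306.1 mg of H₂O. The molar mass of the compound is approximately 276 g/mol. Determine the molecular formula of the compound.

C6H12O12

mol C = 0.7478 g CO₂ ÷ 44.009 g/mol = 0.016992 mol
mol H = 2 × 0.3061 g H₂O ÷ 18.015 g/mol = 0.033983 mol
mass O = 0.7821 − (0.20409 + 0.034255) = 0.54375 g → mol O = 0.54375 ÷ 15.999 = 0.033987 mol
Divide by the smallest (0.016992 mol): C 1.000, H 2.000, O 2.000
Empirical formula: CH2O2
Empirical-formula mass = 46.02 g/mol; 276 ÷ 46.02 ≈ 6, so the molecular formula is C6H12O12.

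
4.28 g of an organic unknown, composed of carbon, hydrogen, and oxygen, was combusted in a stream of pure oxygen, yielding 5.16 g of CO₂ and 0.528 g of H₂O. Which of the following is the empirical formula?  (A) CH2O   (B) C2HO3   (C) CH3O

mol C = 5.16 g CO₂ ÷ 44.009 g/mol = 0.1172 mol
mol H = 2 × 0.528 g H₂O ÷ 18.015 g/mol = 0.05862 mol
mass O = 4.28 − (1.408 + 0.05909) = 2.813 g → mol O = 2.813 ÷ 15.999 = 0.1758 mol
Divide by the smallest (0.05862 mol): C 2.000, H 1.000, O 2.999

(B) C2HO3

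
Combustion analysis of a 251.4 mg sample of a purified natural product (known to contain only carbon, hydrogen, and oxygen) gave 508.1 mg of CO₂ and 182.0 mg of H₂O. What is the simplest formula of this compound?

C4H7O2

mol C = 0.5081 g CO₂ ÷ 44.009 g/mol = 0.011545 mol
mol H = 2 × 0.1820 g H₂O ÷ 18.015 g/mol = 0.020205 mol
mass O = 0.2514 − (0.13867 + 0.020367) = 0.092362 g → mol O = 0.092362 ÷ 15.999 = 0.0057730 mol
Divide by the smallest (0.0057730 mol): C 2.000, H 3.500, O 1.000
Multiplying each by 2 gives whole numbers: C 4.00, H 7.00, O 2.00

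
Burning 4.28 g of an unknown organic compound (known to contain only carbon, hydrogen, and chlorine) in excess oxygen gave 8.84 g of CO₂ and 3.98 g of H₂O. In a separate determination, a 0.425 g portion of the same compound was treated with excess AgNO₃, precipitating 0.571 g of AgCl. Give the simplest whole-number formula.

C5H11Cl

mol C = 8.84 g CO₂ ÷ 44.009 g/mol = 0.2009 mol
mol H = 2 × 3.98 g H₂O ÷ 18.015 g/mol = 0.4419 mol
From the AgCl data: mol Cl per gram of compound = (0.571 ÷ 143.318) ÷ 0.425 = 0.009374 mol/g, so in the 4.28 g combustion sample mol Cl = 0.04012 mol
Divide by the smallest (0.04012 mol): C 5.006, H 11.013, Cl 1.000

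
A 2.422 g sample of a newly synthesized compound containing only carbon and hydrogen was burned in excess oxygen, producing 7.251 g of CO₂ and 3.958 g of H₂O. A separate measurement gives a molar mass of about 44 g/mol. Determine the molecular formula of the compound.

mol C = 7.251 g CO₂ ÷ 44.009 g/mol = 0.16476 mol
mol H = 2 × 3.958 g H₂O ÷ 18.015 g/mol = 0.43941 mol
Divide by the smallest (0.16476 mol): C 1.000, H 2.667
Multiplying each by 3 gives whole numbers: C 3.00, H 8.00
Empirical formula: C3H8
Empirical-formula mass = 44.10 g/mol; 44 ÷ 44.10 ≈ 1, so the molecular formula is C3H8.

C3H8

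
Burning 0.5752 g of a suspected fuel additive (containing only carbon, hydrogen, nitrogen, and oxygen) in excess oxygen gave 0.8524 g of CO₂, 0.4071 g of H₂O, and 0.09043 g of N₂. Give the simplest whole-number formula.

C3H7NO2

mol C = 0.8524 g CO₂ ÷ 44.009 g/mol = 0.019369 mol
mol H = 2 × 0.4071 g H₂O ÷ 18.015 g/mol = 0.045196 mol
mol N = 2 × 0.09043 g N₂ ÷ 28.014 g/mol = 0.0064561 mol
mass O = 0.5752 − (0.23264 + 0.045557 + 0.090430) = 0.20657 g → mol O = 0.20657 ÷ 15.999 = 0.012912 mol
Divide by the smallest (0.0064561 mol): C 3.000, H 7.001, N 1.000, O 2.000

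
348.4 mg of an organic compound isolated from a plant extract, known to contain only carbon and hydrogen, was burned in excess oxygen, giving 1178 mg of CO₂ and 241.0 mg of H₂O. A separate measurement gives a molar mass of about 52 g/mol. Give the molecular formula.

mol C = 1.178 g CO₂ ÷ 44.009 g/mol = 0.026767 mol
mol H = 2 × 0.2410 g H₂O ÷ 18.015 g/mol = 0.026755 mol
Divide by the smallest (0.026755 mol): C 1.000, H 1.000
Empirical formula: CH
Empirical-formula mass = 13.02 g/mol; 52 ÷ 13.02 ≈ 4, so the molecular formula is C4H4.

C4H4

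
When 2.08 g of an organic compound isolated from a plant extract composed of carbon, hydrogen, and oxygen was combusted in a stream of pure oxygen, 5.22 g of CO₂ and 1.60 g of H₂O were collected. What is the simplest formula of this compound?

mol C = 5.22 g CO₂ ÷ 44.009 g/mol = 0.1186 mol
mol H = 2 × 1.60 g H₂O ÷ 18.015 g/mol = 0.1776 mol
mass O = 2.08 − (1.425 + 0.1791) = 0.4763 g → mol O = 0.4763 ÷ 15.999 = 0.02977 mol
Divide by the smallest (0.02977 mol): C 3.984, H 5.967, O 1.000

C4H6O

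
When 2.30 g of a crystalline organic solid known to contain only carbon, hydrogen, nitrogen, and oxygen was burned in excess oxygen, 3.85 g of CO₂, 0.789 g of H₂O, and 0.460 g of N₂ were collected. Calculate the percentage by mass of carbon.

45.7%

mol C = 3.85 g CO₂ ÷ 44.009 g/mol = 0.08748 mol
mol H = 2 × 0.789 g H₂O ÷ 18.015 g/mol = 0.08759 mol
mol N = 2 × 0.460 g N₂ ÷ 28.014 g/mol = 0.03284 mol
mass O = 2.30 − (1.051 + 0.08829 + 0.4600) = 0.7010 g → mol O = 0.7010 ÷ 15.999 = 0.04381 mol
mass % C = 1.051 g ÷ 2.30 g × 100%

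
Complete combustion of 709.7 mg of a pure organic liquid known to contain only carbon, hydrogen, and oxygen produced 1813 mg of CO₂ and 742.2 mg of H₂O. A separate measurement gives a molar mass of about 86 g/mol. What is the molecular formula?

mol C = 1.813 g CO₂ ÷ 44.009 g/mol = 0.041196 mol
mol H = 2 × 0.7422 g H₂O ÷ 18.015 g/mol = 0.082398 mol
mass O = 0.7097 − (0.49481 + 0.083057) = 0.13184 g → mol O = 0.13184 ÷ 15.999 = 0.0082403 mol
Divide by the smallest (0.0082403 mol): C 4.999, H 9.999, O 1.000
Empirical formula: C5H10O
Empirical-formula mass = 86.13 g/mol; 86 ÷ 86.13 ≈ 1, so the molecular formula is C5H10O.

C5H10O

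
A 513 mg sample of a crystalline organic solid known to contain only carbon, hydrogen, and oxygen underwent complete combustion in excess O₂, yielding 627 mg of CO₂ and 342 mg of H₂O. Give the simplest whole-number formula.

mol C = 0.627 g CO₂ ÷ 44.009 g/mol = 0.01425 mol
mol H = 2 × 0.342 g H₂O ÷ 18.015 g/mol = 0.03797 mol
mass O = 0.513 − (0.1711 + 0.03827) = 0.3036 g → mol O = 0.3036 ÷ 15.999 = 0.01898 mol
Divide by the smallest (0.01425 mol): C 1.000, H 2.665, O 1.332
Multiplying each by 3 gives whole numbers: C 3.00, H 7.99, O 4.00

C3H8O4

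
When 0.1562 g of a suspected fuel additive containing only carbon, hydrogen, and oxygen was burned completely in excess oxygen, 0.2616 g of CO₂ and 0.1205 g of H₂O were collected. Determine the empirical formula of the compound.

C4H9O3

mol C = 0.2616 g CO₂ ÷ 44.009 g/mol = 0.0059442 mol
mol H = 2 × 0.1205 g H₂O ÷ 18.015 g/mol = 0.013378 mol
mass O = 0.1562 − (0.071396 + 0.013485) = 0.071319 g → mol O = 0.071319 ÷ 15.999 = 0.0044577 mol
Divide by the smallest (0.0044577 mol): C 1.333, H 3.001, O 1.000
Multiplying each by 3 gives whole numbers: C 4.00, H 9.00, O 3.00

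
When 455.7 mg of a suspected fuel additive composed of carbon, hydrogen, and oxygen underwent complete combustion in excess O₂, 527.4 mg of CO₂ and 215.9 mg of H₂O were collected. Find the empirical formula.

C2H4O3

mol C = 0.5274 g CO₂ ÷ 44.009 g/mol = 0.011984 mol
mol H = 2 × 0.2159 g H₂O ÷ 18.015 g/mol = 0.023969 mol
mass O = 0.4557 − (0.14394 + 0.024161) = 0.28760 g → mol O = 0.28760 ÷ 15.999 = 0.017976 mol
Divide by the smallest (0.011984 mol): C 1.000, H 2.000, O 1.500
Multiplying each by 2 gives whole numbers: C 2.00, H 4.00, O 3.00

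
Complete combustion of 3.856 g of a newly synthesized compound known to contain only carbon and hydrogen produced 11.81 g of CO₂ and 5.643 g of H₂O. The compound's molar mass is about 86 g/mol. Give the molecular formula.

mol C = 11.81 g CO₂ ÷ 44.009 g/mol = 0.26835 mol
mol H = 2 × 5.643 g H₂O ÷ 18.015 g/mol = 0.62648 mol
Divide by the smallest (0.26835 mol): C 1.000, H 2.335
Multiplying each by 3 gives whole numbers: C 3.00, H 7.00
Empirical formula: C3H7
Empirical-formula mass = 43.09 g/mol; 86 ÷ 43.09 ≈ 2, so the molecular formula is C6H14.

C6H14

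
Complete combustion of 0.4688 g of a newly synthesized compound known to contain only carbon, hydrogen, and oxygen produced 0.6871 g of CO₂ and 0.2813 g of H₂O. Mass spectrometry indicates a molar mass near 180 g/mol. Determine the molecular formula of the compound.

mol C = 0.6871 g CO₂ ÷ 44.009 g/mol = 0.015613 mol
mol H = 2 × 0.2813 g H₂O ÷ 18.015 g/mol = 0.031230 mol
mass O = 0.4688 − (0.18752 + 0.031479) = 0.24980 g → mol O = 0.24980 ÷ 15.999 = 0.015613 mol
Divide by the smallest (0.015613 mol): C 1.000, H 2.000, O 1.000
Empirical formula: CH2O
Empirical-formula mass = 30.03 g/mol; 180 ÷ 30.03 ≈ 6, so the molecular formula is C6H12O6.

C6H12O6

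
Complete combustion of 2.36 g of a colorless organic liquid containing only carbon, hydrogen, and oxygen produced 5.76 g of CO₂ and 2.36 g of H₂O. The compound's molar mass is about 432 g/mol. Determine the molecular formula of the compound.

mol C = 5.76 g CO₂ ÷ 44.009 g/mol = 0.1309 mol
mol H = 2 × 2.36 g H₂O ÷ 18.015 g/mol = 0.2620 mol
mass O = 2.36 − (1.572 + 0.2641) = 0.5239 g → mol O = 0.5239 ÷ 15.999 = 0.03274 mol
Divide by the smallest (0.03274 mol): C 3.997, H 8.002, O 1.000
Empirical formula: C4H8O
Empirical-formula mass = 72.11 g/mol; 432 ÷ 72.11 ≈ 6, so the molecular formula is C24H48O6.

C24H48O6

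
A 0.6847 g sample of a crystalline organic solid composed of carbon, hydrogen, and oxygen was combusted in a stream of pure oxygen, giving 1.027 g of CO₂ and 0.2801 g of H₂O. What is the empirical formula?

C3H4O3

mol C = 1.027 g CO₂ ÷ 44.009 g/mol = 0.023336 mol
mol H = 2 × 0.2801 g H₂O ÷ 18.015 g/mol = 0.031096 mol
mass O = 0.6847 − (0.28029 + 0.031345) = 0.37306 g → mol O = 0.37306 ÷ 15.999 = 0.023318 mol
Divide by the smallest (0.023318 mol): C 1.001, H 1.334, O 1.000
Multiplying each by 3 gives whole numbers: C 3.00, H 4.00, O 3.00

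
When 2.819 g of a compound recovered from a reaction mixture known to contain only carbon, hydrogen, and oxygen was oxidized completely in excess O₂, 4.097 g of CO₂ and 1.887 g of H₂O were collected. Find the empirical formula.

C4H9O4

mol C = 4.097 g CO₂ ÷ 44.009 g/mol = 0.093095 mol
mol H = 2 × 1.887 g H₂O ÷ 18.015 g/mol = 0.20949 mol
mass O = 2.819 − (1.1182 + 0.21117) = 1.4897 g → mol O = 1.4897 ÷ 15.999 = 0.093110 mol
Divide by the smallest (0.093095 mol): C 1.000, H 2.250, O 1.000
Multiplying each by 4 gives whole numbers: C 4.00, H 9.00, O 4.00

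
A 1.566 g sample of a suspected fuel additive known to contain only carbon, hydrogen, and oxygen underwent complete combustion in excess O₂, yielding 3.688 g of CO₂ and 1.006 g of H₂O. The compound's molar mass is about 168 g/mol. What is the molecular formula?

C9H12O3

mol C = 3.688 g CO₂ ÷ 44.009 g/mol = 0.083801 mol
mol H = 2 × 1.006 g H₂O ÷ 18.015 g/mol = 0.11168 mol
mass O = 1.566 − (1.0065 + 0.11258) = 0.44689 g → mol O = 0.44689 ÷ 15.999 = 0.027932 mol
Divide by the smallest (0.027932 mol): C 3.000, H 3.998, O 1.000
Empirical formula: C3H4O
Empirical-formula mass = 56.06 g/mol; 168 ÷ 56.06 ≈ 3, so the molecular formula is C9H12O3.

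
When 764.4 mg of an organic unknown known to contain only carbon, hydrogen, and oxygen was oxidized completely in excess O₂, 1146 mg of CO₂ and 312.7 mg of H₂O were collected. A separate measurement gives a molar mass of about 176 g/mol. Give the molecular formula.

C6H8O6

mol C = 1.146 g CO₂ ÷ 44.009 g/mol = 0.026040 mol
mol H = 2 × 0.3127 g H₂O ÷ 18.015 g/mol = 0.034716 mol
mass O = 0.7644 − (0.31277 + 0.034993) = 0.41664 g → mol O = 0.41664 ÷ 15.999 = 0.026042 mol
Divide by the smallest (0.026040 mol): C 1.000, H 1.333, O 1.000
Multiplying each by 3 gives whole numbers: C 3.00, H 4.00, O 3.00
Empirical formula: C3H4O3
Empirical-formula mass = 88.06 g/mol; 176 ÷ 88.06 ≈ 2, so the molecular formula is C6H8O6.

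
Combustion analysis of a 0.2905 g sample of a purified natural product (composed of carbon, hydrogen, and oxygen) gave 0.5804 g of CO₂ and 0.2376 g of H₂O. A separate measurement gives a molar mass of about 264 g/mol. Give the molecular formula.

C12H24O6

mol C = 0.5804 g CO₂ ÷ 44.009 g/mol = 0.013188 mol
mol H = 2 × 0.2376 g H₂O ÷ 18.015 g/mol = 0.026378 mol
mass O = 0.2905 − (0.15840 + 0.026589) = 0.10551 g → mol O = 0.10551 ÷ 15.999 = 0.0065946 mol
Divide by the smallest (0.0065946 mol): C 2.000, H 4.000, O 1.000
Empirical formula: C2H4O
Empirical-formula mass = 44.05 g/mol; 264 ÷ 44.05 ≈ 6, so the molecular formula is C12H24O6.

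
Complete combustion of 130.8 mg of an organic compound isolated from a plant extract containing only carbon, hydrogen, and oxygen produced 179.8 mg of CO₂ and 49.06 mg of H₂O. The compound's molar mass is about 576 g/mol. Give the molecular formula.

mol C = 0.1798 g CO₂ ÷ 44.009 g/mol = 0.0040855 mol
mol H = 2 × 0.04906 g H₂O ÷ 18.015 g/mol = 0.0054466 mol
mass O = 0.1308 − (0.049071 + 0.0054901) = 0.076239 g → mol O = 0.076239 ÷ 15.999 = 0.0047652 mol
Divide by the smallest (0.0040855 mol): C 1.000, H 1.333, O 1.166
Multiplying each by 6 gives whole numbers: C 6.00, H 8.00, O 7.00
Empirical formula: C6H8O7
Empirical-formula mass = 192.12 g/mol; 576 ÷ 192.12 ≈ 3, so the molecular formula is C18H24O21.

C18H24O21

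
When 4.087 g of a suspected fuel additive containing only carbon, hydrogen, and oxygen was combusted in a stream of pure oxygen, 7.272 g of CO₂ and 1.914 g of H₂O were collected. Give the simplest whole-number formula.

C7H9O5

mol C = 7.272 g CO₂ ÷ 44.009 g/mol = 0.16524 mol
mol H = 2 × 1.914 g H₂O ÷ 18.015 g/mol = 0.21249 mol
mass O = 4.087 − (1.9847 + 0.21419) = 1.8881 g → mol O = 1.8881 ÷ 15.999 = 0.11802 mol
Divide by the smallest (0.11802 mol): C 1.400, H 1.801, O 1.000
Multiplying each by 5 gives whole numbers: C 7.00, H 9.00, O 5.00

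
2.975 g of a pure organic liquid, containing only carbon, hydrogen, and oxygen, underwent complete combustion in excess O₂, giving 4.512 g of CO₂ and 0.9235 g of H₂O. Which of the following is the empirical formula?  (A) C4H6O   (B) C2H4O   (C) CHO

(C) CHO

mol C = 4.512 g CO₂ ÷ 44.009 g/mol = 0.10252 mol
mol H = 2 × 0.9235 g H₂O ÷ 18.015 g/mol = 0.10253 mol
mass O = 2.975 − (1.2314 + 0.10335) = 1.6402 g → mol O = 1.6402 ÷ 15.999 = 0.10252 mol
Divide by the smallest (0.10252 mol): C 1.000, H 1.000, O 1.000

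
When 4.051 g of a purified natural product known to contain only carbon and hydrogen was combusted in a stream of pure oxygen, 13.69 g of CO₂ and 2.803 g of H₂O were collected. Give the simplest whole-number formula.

mol C = 13.69 g CO₂ ÷ 44.009 g/mol = 0.31107 mol
mol H = 2 × 2.803 g H₂O ÷ 18.015 g/mol = 0.31119 mol
Divide by the smallest (0.31107 mol): C 1.000, H 1.000

CH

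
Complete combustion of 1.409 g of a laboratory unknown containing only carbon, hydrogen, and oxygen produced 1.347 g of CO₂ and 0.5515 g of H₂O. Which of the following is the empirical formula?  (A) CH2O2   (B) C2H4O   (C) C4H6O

mol C = 1.347 g CO₂ ÷ 44.009 g/mol = 0.030607 mol
mol H = 2 × 0.5515 g H₂O ÷ 18.015 g/mol = 0.061227 mol
mass O = 1.409 − (0.36763 + 0.061717) = 0.97966 g → mol O = 0.97966 ÷ 15.999 = 0.061232 mol
Divide by the smallest (0.030607 mol): C 1.000, H 2.000, O 2.001

(A) CH2O2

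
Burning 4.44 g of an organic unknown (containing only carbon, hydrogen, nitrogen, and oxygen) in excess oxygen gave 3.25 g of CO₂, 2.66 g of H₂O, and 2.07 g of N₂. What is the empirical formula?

mol C = 3.25 g CO₂ ÷ 44.009 g/mol = 0.07385 mol
mol H = 2 × 2.66 g H₂O ÷ 18.015 g/mol = 0.2953 mol
mol N = 2 × 2.07 g N₂ ÷ 28.014 g/mol = 0.1478 mol
mass O = 4.44 − (0.8870 + 0.2977 + 2.070) = 1.185 g → mol O = 1.185 ÷ 15.999 = 0.07409 mol
Divide by the smallest (0.07385 mol): C 1.000, H 3.999, N 2.001, O 1.003

CH4N2O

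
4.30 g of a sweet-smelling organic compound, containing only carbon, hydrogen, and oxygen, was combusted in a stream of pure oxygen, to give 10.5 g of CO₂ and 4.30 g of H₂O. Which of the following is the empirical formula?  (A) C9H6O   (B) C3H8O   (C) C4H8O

(C) C4H8O

mol C = 10.5 g CO₂ ÷ 44.009 g/mol = 0.2386 mol
mol H = 2 × 4.30 g H₂O ÷ 18.015 g/mol = 0.4774 mol
mass O = 4.30 − (2.866 + 0.4812) = 0.9531 g → mol O = 0.9531 ÷ 15.999 = 0.05957 mol
Divide by the smallest (0.05957 mol): C 4.005, H 8.013, O 1.000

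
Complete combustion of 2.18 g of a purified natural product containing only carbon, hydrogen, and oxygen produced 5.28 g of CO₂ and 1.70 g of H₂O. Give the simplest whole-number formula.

mol C = 5.28 g CO₂ ÷ 44.009 g/mol = 0.1200 mol
mol H = 2 × 1.70 g H₂O ÷ 18.015 g/mol = 0.1887 mol
mass O = 2.18 − (1.441 + 0.1902) = 0.5487 g → mol O = 0.5487 ÷ 15.999 = 0.03430 mol
Divide by the smallest (0.03430 mol): C 3.498, H 5.503, O 1.000
Multiplying each by 2 gives whole numbers: C 7.00, H 11.01, O 2.00

C7H11O2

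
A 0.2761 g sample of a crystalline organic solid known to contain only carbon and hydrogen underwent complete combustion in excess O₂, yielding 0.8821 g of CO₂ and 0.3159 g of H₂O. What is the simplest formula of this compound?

mol C = 0.8821 g CO₂ ÷ 44.009 g/mol = 0.020044 mol
mol H = 2 × 0.3159 g H₂O ÷ 18.015 g/mol = 0.035071 mol
Divide by the smallest (0.020044 mol): C 1.000, H 1.750
Multiplying each by 4 gives whole numbers: C 4.00, H 7.00

C4H7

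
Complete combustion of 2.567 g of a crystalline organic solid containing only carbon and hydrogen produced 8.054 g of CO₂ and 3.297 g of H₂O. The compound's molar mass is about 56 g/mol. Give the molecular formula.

mol C = 8.054 g CO₂ ÷ 44.009 g/mol = 0.18301 mol
mol H = 2 × 3.297 g H₂O ÷ 18.015 g/mol = 0.36603 mol
Divide by the smallest (0.18301 mol): C 1.000, H 2.000
Empirical formula: CH2
Empirical-formula mass = 14.03 g/mol; 56 ÷ 14.03 ≈ 4, so the molecular formula is C4H8.

C4H8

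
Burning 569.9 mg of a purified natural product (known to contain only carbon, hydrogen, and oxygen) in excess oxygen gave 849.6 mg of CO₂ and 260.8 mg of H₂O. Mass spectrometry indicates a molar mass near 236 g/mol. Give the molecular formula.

C8H12O8

mol C = 0.8496 g CO₂ ÷ 44.009 g/mol = 0.019305 mol
mol H = 2 × 0.2608 g H₂O ÷ 18.015 g/mol = 0.028954 mol
mass O = 0.5699 − (0.23187 + 0.029185) = 0.30884 g → mol O = 0.30884 ÷ 15.999 = 0.019304 mol
Divide by the smallest (0.019304 mol): C 1.000, H 1.500, O 1.000
Multiplying each by 2 gives whole numbers: C 2.00, H 3.00, O 2.00
Empirical formula: C2H3O2
Empirical-formula mass = 59.04 g/mol; 236 ÷ 59.04 ≈ 4, so the molecular formula is C8H12O8.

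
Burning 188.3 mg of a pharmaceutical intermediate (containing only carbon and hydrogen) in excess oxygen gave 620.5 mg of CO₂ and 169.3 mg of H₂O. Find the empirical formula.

C3H4

mol C = 0.6205 g CO₂ ÷ 44.009 g/mol = 0.014099 mol
mol H = 2 × 0.1693 g H₂O ÷ 18.015 g/mol = 0.018795 mol
Divide by the smallest (0.014099 mol): C 1.000, H 1.333
Multiplying each by 3 gives whole numbers: C 3.00, H 4.00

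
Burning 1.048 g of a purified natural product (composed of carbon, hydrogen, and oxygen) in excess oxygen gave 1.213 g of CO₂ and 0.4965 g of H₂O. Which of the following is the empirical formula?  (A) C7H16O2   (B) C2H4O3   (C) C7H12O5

mol C = 1.213 g CO₂ ÷ 44.009 g/mol = 0.027563 mol
mol H = 2 × 0.4965 g H₂O ÷ 18.015 g/mol = 0.055121 mol
mass O = 1.048 − (0.33105 + 0.055562) = 0.66138 g → mol O = 0.66138 ÷ 15.999 = 0.041339 mol
Divide by the smallest (0.027563 mol): C 1.000, H 2.000, O 1.500
Multiplying each by 2 gives whole numbers: C 2.00, H 4.00, O 3.00

(B) C2H4O3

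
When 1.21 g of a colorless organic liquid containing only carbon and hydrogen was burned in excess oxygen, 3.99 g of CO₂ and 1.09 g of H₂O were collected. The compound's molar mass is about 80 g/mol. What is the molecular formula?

mol C = 3.99 g CO₂ ÷ 44.009 g/mol = 0.09066 mol
mol H = 2 × 1.09 g H₂O ÷ 18.015 g/mol = 0.1210 mol
Divide by the smallest (0.09066 mol): C 1.000, H 1.335
Multiplying each by 3 gives whole numbers: C 3.00, H 4.00
Empirical formula: C3H4
Empirical-formula mass = 40.06 g/mol; 80 ÷ 40.06 ≈ 2, so the molecular formula is C6H8.

C6H8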